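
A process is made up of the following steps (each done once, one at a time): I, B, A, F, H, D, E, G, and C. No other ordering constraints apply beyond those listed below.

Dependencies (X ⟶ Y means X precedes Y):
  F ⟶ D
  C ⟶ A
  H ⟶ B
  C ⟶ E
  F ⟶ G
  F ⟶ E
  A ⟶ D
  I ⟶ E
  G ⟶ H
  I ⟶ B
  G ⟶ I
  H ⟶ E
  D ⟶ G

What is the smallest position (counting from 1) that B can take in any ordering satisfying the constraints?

The steps that are forced before B, directly or transitively, are I, A, F, H, D, G, C. That's 7 steps.
So at minimum 7 steps come before B, putting B no earlier than position 8. That position is achievable by scheduling exactly those predecessors first.

8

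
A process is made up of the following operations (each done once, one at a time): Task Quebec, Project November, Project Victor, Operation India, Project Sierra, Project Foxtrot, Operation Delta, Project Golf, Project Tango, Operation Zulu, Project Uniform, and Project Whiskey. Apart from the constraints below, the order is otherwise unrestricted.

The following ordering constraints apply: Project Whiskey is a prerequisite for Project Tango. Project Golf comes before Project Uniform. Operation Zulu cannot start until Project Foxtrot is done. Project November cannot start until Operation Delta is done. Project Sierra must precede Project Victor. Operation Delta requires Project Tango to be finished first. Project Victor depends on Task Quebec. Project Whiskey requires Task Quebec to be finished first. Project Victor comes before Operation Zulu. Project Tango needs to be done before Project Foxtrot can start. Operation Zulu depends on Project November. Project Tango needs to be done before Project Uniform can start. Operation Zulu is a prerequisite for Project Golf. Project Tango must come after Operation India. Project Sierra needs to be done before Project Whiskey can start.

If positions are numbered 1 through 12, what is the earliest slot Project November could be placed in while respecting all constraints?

7

The operations that are forced before Project November, directly or transitively, are Task Quebec, Operation India, Project Sierra, Operation Delta, Project Tango, Project Whiskey. That's 6 operations.
So at minimum 6 operations come before Project November, putting Project November no earlier than position 7. That position is achievable by scheduling exactly those predecessors first.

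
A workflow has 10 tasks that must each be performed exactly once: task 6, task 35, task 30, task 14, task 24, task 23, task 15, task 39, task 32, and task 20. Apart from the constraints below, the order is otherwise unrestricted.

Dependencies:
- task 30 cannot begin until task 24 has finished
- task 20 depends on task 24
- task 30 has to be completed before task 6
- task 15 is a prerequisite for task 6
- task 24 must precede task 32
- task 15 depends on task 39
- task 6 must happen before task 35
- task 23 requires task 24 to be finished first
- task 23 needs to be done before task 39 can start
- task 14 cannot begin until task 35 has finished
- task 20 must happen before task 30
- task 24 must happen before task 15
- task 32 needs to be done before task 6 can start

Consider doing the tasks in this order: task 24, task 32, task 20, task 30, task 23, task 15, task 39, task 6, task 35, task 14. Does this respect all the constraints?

No

The sequence places task 15 ahead of task 39.
Since task 39 is required before task 15, the ordering is invalid.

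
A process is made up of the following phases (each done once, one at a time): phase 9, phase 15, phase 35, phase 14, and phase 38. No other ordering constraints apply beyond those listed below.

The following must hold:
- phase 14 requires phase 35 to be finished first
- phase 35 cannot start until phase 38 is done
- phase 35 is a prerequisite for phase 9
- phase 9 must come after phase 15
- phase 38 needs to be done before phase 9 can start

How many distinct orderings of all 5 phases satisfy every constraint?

The phases with no prerequisites are phase 15, phase 38; any of them can be placed first.
Counting all ways to extend the partial order to a total order gives 7.

7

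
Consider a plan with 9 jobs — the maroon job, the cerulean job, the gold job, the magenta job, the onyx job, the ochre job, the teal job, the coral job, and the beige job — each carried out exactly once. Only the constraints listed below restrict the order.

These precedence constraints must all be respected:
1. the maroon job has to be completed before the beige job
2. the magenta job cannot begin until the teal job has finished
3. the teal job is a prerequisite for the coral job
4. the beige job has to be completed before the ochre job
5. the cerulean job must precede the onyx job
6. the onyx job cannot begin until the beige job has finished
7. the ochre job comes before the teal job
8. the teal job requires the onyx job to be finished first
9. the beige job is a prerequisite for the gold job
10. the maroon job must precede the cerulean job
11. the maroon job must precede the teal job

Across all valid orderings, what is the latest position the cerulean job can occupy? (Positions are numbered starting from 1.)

Every job that must follow the cerulean job has to come after it. Tracing all chains starting from the cerulean job, those jobs are: the magenta job, the onyx job, the teal job, the coral job — 4 in total.
So at least 4 jobs follow the cerulean job, putting the cerulean job no later than position 5. That position is achievable by scheduling everything else first.

5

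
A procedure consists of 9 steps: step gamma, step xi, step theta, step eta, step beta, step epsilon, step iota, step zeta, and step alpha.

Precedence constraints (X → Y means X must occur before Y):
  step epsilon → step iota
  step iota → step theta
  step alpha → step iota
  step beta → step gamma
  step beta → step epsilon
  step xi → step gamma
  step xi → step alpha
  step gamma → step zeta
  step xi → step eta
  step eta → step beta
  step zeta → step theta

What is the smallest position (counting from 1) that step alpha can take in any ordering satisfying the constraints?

2

Working backwards through the constraints from step alpha, its only required predecessor is step xi.
With 1 mandatory predecessor, the earliest step alpha can sit is position 1+1 = 2, and placing just that one first achieves it.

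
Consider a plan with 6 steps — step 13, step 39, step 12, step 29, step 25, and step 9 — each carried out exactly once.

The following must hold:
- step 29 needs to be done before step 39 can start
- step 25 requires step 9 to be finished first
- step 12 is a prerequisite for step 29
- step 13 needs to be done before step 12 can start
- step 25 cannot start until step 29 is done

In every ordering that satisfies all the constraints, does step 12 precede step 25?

Following the dependencies: step 12 → step 29 → step 25.
Hence step 12 necessarily comes before step 25.

Yes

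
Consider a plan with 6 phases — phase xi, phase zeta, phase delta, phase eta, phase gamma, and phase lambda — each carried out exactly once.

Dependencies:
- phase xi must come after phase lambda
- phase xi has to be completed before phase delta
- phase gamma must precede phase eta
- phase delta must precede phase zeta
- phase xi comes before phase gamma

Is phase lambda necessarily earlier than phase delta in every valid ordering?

Yes

Chaining the stated constraints: phase lambda → phase xi → phase delta.
So phase lambda must precede phase delta in any valid ordering.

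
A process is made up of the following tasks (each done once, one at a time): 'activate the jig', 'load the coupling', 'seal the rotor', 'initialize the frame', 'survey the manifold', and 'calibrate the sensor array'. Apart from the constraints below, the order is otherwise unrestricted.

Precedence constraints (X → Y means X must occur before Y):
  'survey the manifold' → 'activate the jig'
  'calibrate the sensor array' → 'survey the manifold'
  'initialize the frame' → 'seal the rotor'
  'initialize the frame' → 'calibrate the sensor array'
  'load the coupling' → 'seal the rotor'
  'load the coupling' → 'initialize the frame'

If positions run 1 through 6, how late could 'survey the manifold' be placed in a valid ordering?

The only task forced after 'survey the manifold' (directly or by a chain) is 'activate the jig'.
With 1 mandatory successor out of 6 tasks total, the latest slot for 'survey the manifold' is 6−1 = 5, and it's reachable by doing all non-successors before 'survey the manifold'.

5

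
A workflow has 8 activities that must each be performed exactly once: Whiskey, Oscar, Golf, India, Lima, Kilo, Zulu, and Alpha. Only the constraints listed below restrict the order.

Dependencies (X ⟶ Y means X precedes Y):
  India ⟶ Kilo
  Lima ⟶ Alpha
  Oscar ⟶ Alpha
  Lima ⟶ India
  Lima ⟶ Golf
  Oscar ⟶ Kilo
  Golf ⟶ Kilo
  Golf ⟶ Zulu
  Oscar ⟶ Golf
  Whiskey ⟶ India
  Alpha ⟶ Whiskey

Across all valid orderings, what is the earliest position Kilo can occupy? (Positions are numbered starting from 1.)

7

Working backwards through the constraints from Kilo, its full set of required predecessors is Whiskey, Oscar, Golf, India, Lima, Alpha — 6 of them.
With 6 mandatory predecessors, the earliest Kilo can sit is position 6+1 = 7, and placing just those 6 first achieves it.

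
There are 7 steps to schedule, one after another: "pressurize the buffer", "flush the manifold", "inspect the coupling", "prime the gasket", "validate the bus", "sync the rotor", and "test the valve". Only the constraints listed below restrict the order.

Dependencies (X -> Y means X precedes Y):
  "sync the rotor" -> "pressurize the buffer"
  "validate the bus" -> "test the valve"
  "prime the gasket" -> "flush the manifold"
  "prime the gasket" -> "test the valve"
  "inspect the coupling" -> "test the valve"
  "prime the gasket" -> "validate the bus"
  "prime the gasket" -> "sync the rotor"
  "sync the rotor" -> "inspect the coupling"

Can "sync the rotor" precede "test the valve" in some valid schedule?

Every valid ordering already has "sync the rotor" before "test the valve" (the constraints require it), so in particular at least one does.

Yes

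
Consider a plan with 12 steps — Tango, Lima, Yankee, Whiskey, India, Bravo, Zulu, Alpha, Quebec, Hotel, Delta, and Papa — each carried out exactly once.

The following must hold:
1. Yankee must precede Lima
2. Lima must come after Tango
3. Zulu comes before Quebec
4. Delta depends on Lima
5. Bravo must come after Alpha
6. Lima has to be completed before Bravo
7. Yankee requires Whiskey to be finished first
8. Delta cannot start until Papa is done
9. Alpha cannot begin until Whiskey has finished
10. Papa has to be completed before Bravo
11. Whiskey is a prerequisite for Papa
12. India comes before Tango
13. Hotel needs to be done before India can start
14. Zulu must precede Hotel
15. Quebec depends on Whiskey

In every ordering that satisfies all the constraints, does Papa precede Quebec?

No

No chain of constraints connects Papa to Quebec in either direction.
So Papa can come before Quebec or after — it is not forced.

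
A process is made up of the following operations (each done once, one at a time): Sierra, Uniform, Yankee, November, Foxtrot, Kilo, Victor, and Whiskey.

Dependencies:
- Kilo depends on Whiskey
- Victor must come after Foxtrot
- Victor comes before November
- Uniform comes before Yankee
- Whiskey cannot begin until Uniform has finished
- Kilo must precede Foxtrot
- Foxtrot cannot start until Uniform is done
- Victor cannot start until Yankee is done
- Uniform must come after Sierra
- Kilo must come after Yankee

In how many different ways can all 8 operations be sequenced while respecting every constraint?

Sierra is the only operation with nothing required before it, so every ordering starts there.
Counting all ways to extend the partial order to a total order gives 2.

2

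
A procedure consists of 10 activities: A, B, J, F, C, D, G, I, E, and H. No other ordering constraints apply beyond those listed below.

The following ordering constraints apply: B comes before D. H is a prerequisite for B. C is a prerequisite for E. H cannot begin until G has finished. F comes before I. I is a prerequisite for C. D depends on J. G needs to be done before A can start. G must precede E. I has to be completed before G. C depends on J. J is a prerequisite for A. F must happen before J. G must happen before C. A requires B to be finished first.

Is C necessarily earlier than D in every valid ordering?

No

C and D are not related by any chain of constraints.
So C can come before D or after — it is not forced.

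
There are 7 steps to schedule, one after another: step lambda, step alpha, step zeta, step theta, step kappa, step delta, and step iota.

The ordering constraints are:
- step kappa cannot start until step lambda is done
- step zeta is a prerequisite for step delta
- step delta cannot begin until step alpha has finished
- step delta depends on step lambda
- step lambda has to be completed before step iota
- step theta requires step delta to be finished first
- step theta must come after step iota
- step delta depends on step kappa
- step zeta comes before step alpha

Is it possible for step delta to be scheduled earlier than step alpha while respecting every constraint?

Following step alpha → step delta, step alpha must precede step delta in every valid ordering.
Hence step delta can never be scheduled before step alpha.

No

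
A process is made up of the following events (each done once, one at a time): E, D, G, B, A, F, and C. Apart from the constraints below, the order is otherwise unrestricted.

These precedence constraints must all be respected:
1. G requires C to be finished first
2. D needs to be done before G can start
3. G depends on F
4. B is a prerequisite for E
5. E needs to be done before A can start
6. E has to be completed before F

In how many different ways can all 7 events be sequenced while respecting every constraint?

3 events have no prerequisites (D, B, C), so any of them could come first.
Enumerating by repeatedly choosing an available event (one whose prerequisites are all placed) gives 80 distinct complete orderings.

80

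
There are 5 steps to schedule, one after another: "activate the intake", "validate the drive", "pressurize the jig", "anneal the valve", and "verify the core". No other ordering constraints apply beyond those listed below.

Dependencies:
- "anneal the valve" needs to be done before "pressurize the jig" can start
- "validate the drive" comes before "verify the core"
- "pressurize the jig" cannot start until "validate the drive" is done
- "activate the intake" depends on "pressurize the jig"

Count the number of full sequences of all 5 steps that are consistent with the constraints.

7

The steps with no prerequisites are "validate the drive", "anneal the valve"; any of them can be placed first.
Counting all ways to extend the partial order to a total order gives 7.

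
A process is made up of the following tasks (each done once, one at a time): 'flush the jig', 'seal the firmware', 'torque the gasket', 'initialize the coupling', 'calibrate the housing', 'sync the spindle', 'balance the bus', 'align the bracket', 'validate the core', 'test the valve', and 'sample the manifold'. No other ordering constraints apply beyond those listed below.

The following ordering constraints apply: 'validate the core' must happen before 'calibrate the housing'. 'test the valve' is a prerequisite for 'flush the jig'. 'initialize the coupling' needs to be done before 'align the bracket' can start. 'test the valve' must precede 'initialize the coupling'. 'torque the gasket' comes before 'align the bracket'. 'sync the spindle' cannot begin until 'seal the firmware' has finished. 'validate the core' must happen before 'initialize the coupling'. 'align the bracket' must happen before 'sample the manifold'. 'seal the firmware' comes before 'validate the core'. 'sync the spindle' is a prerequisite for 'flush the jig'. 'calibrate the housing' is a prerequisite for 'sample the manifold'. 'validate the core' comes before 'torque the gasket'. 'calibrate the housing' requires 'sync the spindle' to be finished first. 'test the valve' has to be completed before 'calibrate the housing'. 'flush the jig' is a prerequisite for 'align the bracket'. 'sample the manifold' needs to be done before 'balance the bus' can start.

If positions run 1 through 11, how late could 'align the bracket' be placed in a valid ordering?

Following every chain forward from 'align the bracket', the tasks that must come later are 'balance the bus', 'sample the manifold' — 2 of them.
So at least 2 tasks follow 'align the bracket', putting 'align the bracket' no later than position 9. That position is achievable by scheduling everything else first.

9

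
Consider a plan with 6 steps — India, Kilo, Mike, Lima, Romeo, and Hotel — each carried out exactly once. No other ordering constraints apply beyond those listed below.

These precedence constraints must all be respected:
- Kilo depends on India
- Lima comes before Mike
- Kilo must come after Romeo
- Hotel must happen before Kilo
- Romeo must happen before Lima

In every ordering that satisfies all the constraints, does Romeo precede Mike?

Yes

Following the dependencies: Romeo → Lima → Mike.
Hence Romeo necessarily comes before Mike.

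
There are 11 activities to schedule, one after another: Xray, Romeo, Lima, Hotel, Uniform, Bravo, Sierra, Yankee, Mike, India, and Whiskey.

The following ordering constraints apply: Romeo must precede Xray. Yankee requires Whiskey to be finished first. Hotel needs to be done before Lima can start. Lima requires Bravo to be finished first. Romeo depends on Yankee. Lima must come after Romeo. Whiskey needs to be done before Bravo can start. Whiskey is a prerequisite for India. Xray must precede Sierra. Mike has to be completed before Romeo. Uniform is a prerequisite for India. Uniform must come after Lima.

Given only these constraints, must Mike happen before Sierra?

Yes

Chaining the stated constraints: Mike → Romeo → Xray → Sierra.
So Mike must precede Sierra in any valid ordering.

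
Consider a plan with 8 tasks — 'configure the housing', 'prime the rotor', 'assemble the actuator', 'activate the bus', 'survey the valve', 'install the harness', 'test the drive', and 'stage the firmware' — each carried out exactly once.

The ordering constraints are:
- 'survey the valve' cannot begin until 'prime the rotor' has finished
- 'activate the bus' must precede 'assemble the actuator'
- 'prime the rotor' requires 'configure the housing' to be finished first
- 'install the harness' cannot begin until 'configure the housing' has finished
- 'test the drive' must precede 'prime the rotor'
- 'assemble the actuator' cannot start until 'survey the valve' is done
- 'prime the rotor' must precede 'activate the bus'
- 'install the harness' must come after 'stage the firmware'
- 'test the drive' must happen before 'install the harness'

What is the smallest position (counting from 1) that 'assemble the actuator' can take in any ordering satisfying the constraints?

Working backwards through the constraints from 'assemble the actuator', its full set of required predecessors is 'configure the housing', 'prime the rotor', 'activate the bus', 'survey the valve', 'test the drive' — 5 of them.
With 5 mandatory predecessors, the earliest 'assemble the actuator' can sit is position 5+1 = 6, and placing just those 5 first achieves it.

6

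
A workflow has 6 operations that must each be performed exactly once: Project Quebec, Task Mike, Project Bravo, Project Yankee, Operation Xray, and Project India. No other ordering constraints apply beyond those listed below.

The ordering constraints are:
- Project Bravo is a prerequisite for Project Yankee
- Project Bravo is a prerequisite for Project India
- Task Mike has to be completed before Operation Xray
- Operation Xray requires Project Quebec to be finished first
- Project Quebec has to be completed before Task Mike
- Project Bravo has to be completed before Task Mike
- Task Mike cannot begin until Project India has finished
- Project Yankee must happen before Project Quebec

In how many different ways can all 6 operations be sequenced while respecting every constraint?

3

Project Bravo is the only operation with nothing required before it, so every ordering starts there.
Enumerating by repeatedly choosing an available operation (one whose prerequisites are all placed) gives 3 distinct complete orderings.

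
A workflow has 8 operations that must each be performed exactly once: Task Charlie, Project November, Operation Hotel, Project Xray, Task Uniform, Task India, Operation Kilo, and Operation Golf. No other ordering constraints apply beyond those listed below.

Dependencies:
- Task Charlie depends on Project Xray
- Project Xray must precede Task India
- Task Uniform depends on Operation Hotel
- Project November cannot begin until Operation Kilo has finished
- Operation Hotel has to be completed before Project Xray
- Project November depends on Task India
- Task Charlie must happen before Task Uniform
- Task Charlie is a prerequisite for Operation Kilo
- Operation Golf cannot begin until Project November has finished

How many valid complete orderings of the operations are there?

Only Operation Hotel has no prerequisites, so it must go first.
Systematically extending each partial ordering one operation at a time and counting, there are 14 complete orderings.

14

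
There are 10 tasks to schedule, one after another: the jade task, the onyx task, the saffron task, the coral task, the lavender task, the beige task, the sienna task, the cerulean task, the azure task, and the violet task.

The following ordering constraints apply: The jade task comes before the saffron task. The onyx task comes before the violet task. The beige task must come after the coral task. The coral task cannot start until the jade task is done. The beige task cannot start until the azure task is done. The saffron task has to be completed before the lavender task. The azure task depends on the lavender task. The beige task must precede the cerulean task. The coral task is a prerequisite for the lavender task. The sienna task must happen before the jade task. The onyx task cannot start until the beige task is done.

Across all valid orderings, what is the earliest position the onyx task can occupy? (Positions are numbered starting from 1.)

8

The tasks that are forced before the onyx task, directly or transitively, are the jade task, the saffron task, the coral task, the lavender task, the beige task, the sienna task, the azure task. That's 7 tasks.
So at minimum 7 tasks come before the onyx task, putting the onyx task no earlier than position 8. That position is achievable by scheduling exactly those predecessors first.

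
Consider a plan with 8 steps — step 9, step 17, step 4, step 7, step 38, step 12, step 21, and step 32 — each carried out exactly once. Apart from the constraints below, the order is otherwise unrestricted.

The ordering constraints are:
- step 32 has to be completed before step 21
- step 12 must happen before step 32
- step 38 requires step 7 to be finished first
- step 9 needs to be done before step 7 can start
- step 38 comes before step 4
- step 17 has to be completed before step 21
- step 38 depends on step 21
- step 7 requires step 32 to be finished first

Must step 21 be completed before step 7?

No

Nothing in the constraints links step 21 and step 7; they are unordered relative to each other.
So step 21 can come before step 7 or after — it is not forced.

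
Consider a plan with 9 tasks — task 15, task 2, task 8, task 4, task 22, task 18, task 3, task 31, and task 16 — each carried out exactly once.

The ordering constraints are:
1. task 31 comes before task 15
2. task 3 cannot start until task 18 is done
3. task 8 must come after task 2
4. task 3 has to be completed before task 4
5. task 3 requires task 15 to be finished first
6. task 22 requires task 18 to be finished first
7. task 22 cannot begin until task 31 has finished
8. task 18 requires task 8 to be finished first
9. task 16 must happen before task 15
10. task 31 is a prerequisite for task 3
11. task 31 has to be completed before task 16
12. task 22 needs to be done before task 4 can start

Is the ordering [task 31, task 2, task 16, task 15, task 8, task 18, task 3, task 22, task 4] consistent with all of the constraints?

Yes

Checking each listed constraint against this order: for instance, task 31 is in position 1 and task 22 in position 8, so that constraint holds — and the remaining constraints check out the same way.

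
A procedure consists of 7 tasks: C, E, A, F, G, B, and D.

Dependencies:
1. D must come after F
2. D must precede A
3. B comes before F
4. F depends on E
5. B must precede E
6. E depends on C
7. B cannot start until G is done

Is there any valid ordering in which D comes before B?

The constraints give a chain B → F → D, which forces B before D.
So no valid ordering can have D before B.

No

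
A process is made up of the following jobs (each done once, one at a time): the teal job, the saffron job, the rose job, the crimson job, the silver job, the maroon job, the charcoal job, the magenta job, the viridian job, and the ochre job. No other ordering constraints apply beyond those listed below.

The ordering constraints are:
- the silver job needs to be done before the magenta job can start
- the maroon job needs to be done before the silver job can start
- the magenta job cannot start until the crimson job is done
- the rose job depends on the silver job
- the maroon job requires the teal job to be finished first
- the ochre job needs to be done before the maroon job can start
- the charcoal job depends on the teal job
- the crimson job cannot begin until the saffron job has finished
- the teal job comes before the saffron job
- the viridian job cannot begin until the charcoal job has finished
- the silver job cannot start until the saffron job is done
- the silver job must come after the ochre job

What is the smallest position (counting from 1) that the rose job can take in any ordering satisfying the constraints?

6

Working backwards through the constraints from the rose job, its full set of required predecessors is the teal job, the saffron job, the silver job, the maroon job, the ochre job — 5 of them.
With 5 mandatory predecessors, the earliest the rose job can sit is position 5+1 = 6, and placing just those 5 first achieves it.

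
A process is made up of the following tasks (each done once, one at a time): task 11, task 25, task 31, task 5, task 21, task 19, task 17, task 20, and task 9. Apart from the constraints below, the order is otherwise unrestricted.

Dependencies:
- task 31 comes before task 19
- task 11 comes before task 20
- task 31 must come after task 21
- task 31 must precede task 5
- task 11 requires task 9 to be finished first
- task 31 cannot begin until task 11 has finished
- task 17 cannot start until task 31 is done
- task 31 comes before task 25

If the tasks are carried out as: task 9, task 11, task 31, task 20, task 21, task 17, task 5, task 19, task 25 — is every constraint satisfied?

No

The sequence places task 31 ahead of task 21.
That contradicts the constraint that task 21 must precede task 31.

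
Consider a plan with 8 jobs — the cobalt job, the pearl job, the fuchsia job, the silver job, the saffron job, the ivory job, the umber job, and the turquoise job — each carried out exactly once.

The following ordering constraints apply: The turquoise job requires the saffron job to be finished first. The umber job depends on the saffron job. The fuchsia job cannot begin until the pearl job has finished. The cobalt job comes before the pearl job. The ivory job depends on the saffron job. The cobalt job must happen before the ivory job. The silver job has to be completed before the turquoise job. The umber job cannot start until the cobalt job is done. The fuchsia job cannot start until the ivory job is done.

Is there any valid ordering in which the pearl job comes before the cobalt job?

Following the cobalt job → the pearl job, the cobalt job must precede the pearl job in every valid ordering.
Hence the pearl job can never be scheduled before the cobalt job.

No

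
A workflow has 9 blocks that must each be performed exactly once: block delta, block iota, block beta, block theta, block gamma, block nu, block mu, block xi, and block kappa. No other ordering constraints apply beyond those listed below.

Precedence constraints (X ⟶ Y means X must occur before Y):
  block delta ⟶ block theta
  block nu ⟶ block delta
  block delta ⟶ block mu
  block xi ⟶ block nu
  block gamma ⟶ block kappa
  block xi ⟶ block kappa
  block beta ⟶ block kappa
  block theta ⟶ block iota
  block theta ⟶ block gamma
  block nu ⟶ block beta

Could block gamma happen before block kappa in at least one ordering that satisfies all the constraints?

Yes

Block gamma is actually forced before block kappa by the constraints, so certainly some valid ordering has block gamma first.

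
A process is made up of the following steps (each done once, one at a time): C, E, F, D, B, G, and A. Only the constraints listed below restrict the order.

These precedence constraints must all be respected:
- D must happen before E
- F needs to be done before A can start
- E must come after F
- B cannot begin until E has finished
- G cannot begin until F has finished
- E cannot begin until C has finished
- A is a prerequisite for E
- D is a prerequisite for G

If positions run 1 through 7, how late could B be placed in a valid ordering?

7

Nothing depends on B, so it can be the final step, position 7.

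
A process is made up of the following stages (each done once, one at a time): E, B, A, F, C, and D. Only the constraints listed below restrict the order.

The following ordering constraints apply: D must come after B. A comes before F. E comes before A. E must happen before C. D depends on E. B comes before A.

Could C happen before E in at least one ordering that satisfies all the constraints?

No

There is a dependency chain E → C, so C always comes after E.
Hence C can never be scheduled before E.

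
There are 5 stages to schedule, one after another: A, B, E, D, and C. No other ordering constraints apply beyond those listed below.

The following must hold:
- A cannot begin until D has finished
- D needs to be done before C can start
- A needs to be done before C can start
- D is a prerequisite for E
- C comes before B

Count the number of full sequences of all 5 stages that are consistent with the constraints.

D is the only stage with nothing required before it, so every ordering starts there.
Systematically extending each partial ordering one stage at a time and counting, there are 4 complete orderings.

4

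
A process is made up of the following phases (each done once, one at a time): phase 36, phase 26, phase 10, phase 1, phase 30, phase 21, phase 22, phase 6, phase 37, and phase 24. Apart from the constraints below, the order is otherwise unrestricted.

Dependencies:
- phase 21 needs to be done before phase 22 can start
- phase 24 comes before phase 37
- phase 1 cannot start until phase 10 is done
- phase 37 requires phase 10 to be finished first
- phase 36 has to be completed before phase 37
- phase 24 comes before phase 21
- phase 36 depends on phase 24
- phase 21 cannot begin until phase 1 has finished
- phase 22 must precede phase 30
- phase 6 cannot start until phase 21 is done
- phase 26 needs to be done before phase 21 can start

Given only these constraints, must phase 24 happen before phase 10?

No

No chain of constraints connects phase 24 to phase 10 in either direction.
So phase 24 can come before phase 10 or after — it is not forced.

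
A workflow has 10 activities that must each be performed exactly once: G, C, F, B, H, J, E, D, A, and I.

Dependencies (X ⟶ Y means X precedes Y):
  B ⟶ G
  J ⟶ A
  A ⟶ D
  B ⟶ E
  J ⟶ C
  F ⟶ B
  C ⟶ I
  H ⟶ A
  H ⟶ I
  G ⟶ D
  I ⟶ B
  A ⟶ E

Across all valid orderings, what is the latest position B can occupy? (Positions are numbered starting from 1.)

Every activity that must follow B has to come after it. Tracing all chains starting from B, those activities are: G, E, D — 3 in total.
So at least 3 activities follow B, putting B no later than position 7. That position is achievable by scheduling everything else first.

7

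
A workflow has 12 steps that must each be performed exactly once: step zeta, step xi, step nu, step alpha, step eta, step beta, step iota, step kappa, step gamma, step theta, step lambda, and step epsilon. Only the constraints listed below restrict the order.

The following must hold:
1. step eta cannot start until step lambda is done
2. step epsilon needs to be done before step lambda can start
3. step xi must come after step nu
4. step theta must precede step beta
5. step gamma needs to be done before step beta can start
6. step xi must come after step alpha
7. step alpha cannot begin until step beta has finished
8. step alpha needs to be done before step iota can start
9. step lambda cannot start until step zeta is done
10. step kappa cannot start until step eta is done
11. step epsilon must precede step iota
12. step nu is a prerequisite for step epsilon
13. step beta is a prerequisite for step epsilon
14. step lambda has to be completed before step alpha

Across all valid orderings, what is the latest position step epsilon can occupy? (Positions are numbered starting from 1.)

Following every chain forward from step epsilon, the steps that must come later are step xi, step alpha, step eta, step iota, step kappa, step lambda — 6 of them.
With 6 mandatory successors out of 12 steps total, the latest slot for step epsilon is 12−6 = 6, and it's reachable by doing all non-successors before step epsilon.

6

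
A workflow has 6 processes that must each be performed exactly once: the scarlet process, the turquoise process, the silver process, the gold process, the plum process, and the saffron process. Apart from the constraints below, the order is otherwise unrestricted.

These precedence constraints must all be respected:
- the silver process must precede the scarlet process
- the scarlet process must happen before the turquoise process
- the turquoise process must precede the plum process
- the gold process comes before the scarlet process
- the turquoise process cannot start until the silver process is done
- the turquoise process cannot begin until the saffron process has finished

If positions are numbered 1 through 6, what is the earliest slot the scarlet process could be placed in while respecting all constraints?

3

Working backwards through the constraints from the scarlet process, its full set of required predecessors is the silver process, the gold process — 2 of them.
With 2 mandatory predecessors, the earliest the scarlet process can sit is position 2+1 = 3, and placing just those 2 first achieves it.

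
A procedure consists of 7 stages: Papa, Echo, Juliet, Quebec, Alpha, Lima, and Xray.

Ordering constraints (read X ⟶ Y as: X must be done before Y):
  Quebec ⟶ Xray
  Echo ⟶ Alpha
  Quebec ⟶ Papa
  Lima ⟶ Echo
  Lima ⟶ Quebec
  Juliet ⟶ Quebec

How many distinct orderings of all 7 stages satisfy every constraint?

50

2 stages have no prerequisites (Juliet, Lima), so any of them could come first.
Counting all ways to extend the partial order to a total order gives 50.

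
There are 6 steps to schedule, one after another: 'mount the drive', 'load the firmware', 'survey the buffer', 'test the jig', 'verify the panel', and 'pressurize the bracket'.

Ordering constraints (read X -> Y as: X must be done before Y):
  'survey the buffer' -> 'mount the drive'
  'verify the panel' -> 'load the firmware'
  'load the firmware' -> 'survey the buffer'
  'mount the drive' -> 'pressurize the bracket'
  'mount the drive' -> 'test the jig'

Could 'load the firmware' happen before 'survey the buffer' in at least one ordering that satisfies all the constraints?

Every valid ordering already has 'load the firmware' before 'survey the buffer' (the constraints require it), so in particular at least one does.

Yes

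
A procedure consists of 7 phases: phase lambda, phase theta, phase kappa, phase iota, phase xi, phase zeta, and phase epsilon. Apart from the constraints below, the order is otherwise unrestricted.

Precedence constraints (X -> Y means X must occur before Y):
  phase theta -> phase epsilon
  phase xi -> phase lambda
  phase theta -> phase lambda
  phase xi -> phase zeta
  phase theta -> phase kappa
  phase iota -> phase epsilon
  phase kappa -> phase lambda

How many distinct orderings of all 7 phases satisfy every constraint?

The phases with no prerequisites are phase theta, phase iota, phase xi; any of them can be placed first.
Counting all ways to extend the partial order to a total order gives 169.

169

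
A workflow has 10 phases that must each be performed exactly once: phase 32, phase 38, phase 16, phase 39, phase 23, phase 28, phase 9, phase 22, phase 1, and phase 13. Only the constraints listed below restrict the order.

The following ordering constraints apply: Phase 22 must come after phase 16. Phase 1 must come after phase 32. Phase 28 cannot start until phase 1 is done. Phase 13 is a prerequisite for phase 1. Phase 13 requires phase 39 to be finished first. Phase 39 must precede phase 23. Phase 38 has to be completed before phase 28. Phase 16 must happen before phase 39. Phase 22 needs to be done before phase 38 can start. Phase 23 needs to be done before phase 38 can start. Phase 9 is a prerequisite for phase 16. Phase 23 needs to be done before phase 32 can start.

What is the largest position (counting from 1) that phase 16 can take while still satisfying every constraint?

Every phase that must follow phase 16 has to come after it. Tracing all chains starting from phase 16, those phases are: phase 32, phase 38, phase 39, phase 23, phase 28, phase 22, phase 1, phase 13 — 8 in total.
With 8 mandatory successors out of 10 phases total, the latest slot for phase 16 is 10−8 = 2, and it's reachable by doing all non-successors before phase 16.

2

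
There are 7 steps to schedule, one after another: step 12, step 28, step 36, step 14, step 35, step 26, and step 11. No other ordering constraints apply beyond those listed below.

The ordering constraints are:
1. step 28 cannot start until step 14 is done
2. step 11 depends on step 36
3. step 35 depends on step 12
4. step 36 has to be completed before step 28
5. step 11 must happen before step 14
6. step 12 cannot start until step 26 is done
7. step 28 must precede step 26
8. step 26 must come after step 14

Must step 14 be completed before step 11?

No

The constraints actually force step 11 before step 14 (via step 11 → step 14), not the other way around.
So step 14 never precedes step 11.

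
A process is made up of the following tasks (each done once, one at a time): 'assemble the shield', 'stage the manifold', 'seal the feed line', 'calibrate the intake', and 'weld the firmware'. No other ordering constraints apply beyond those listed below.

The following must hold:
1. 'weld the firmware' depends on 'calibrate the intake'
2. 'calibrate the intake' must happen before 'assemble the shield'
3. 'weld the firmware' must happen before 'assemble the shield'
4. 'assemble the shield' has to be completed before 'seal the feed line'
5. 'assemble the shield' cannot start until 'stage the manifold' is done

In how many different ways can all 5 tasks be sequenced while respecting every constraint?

The tasks with no prerequisites are 'stage the manifold', 'calibrate the intake'; any of them can be placed first.
Counting all ways to extend the partial order to a total order gives 3.

3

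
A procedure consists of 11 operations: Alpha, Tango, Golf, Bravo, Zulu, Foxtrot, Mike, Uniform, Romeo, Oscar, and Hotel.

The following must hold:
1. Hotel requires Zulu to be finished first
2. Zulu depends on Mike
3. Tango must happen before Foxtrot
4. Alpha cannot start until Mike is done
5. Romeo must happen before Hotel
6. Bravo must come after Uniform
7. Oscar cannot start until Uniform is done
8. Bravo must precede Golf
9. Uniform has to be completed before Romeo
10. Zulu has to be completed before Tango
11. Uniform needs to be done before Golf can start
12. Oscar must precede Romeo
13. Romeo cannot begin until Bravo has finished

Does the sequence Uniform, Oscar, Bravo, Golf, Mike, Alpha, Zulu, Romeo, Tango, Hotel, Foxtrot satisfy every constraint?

Yes

Going through the constraints one by one, each required predecessor appears earlier in the sequence than its dependent — e.g. Uniform (position 1) is before Romeo (position 8), as required.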